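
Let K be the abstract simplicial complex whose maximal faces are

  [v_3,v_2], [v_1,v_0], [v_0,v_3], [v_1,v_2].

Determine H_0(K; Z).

Fix the vertex order v_0 < v_1 < v_2 < v_3 and write every simplex with vertices in increasing order. Then dim K = 1 and the simplices of K are:

  0-simplices (4): [v_0], [v_1], [v_2], [v_3]
  1-simplices (4): [v_0,v_1], [v_0,v_3], [v_1,v_2], [v_2,v_3]

giving chain groups C_0 ≅ Z^4, C_1 ≅ Z^4.

∂_1: C_1 → C_0 is given by ∂[p,q] = [q] − [p]. For instance
  ∂[v_0,v_3] = [v_3] − [v_0].
The resulting 4×4 matrix has rank 3, and its Smith normal form has invariant factors (1,1,1).

Reading off H_k = ker ∂_k / im ∂_{k+1}:

  H_0: rank C_0 − rank ∂_1 = 4 − 3 = 1, and the invariant factors of ∂_1 are all 1, so H_0 = Z.

(K is a triangulation of the circle S^1.)

H_0 ≅ Z.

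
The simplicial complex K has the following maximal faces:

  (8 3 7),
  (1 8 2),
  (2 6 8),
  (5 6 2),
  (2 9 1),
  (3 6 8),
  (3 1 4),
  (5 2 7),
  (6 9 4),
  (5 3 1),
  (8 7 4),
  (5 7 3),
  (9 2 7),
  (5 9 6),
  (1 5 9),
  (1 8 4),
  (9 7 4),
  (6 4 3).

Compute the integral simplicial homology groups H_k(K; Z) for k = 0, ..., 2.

H_0 = Z,  H_1 = Z ⊕ Z/2,  H_2 = 0.

Order the vertices as 1 < 2 < 3 < 4 < 5 < 6 < 7 < 8 < 9. Listing each simplex with vertices in this order, K has dimension 2 with simplices:

  0-simplices (9): [1], [2], [3], [4], [5], [6], [7], [8], [9]
  1-simplices (27): (27 of them)
  2-simplices (18): [1,2,8], [1,2,9], [1,3,4], [1,3,5], [1,4,8], [1,5,9], [2,5,6], [2,5,7], [2,6,8], [2,7,9], [3,4,6], [3,5,7], [3,6,8], [3,7,8], [4,6,9], [4,7,8], [4,7,9], [5,6,9]

so the chain groups are C_0 ≅ Z^9, C_1 ≅ Z^27, C_2 ≅ Z^18.

Boundary ∂_1: C_1 → C_0 maps an edge to its endpoints' difference, ∂[p,q] = q − p.
This gives a 9×27 integer matrix of rank 8; reducing to Smith normal form yields diagonal entries (1,1,1,1,1,1,1,1).

The boundary map ∂_2: C_2 → C_1 maps a triangle to the signed sum of its edges. For instance
  ∂[1,3,5] = [3,5] − [1,5] + [1,3],
  ∂[1,5,9] = [5,9] − [1,9] + [1,5].
This gives a 27×18 integer matrix of rank 18; reducing to Smith normal form yields diagonal entries (1,1,1,1,1,1,1,1,1,1,1,1,1,1,1,1,1,2).

Reading off H_k = ker ∂_k / im ∂_{k+1}:

  H_0: rank C_0 − rank ∂_1 = 9 − 8 = 1, and the invariant factors of ∂_1 are all 1, so H_0 = Z.
  H_1: rank ker ∂_1 − rank ∂_2 = (27 − 8) − 18 = 1, and ∂_2 has invariant factor 2 > 1, so H_1 = Z ⊕ Z/2.
  H_2: rank ker ∂_2 − rank ∂_3 = (18 − 18) − 0 = 0, and there is no ∂_3, so H_2 = 0.

(K is a triangulation of the Klein bottle.)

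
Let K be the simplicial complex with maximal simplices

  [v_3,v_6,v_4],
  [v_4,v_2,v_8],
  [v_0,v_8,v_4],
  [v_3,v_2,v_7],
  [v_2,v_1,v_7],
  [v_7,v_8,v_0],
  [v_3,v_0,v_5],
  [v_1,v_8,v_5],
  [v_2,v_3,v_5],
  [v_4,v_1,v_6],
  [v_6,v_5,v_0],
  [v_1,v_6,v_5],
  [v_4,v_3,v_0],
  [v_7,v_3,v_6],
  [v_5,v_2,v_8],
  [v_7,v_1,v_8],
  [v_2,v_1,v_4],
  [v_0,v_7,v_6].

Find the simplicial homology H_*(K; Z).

K has 9 vertices, 27 edges, 18 triangles.
rank ∂_0 = 0, rank ∂_1 = 8 ⇒ b_0 = 9 − 0 − 8 = 1; all invariant factors of ∂_1 are 1 so no torsion. So H_0 = Z.
rank ∂_1 = 8, rank ∂_2 = 18 ⇒ b_1 = 27 − 8 − 18 = 1; ∂_2 has invariant factor(s) [2] giving torsion. So H_1 = Z ⊕ Z/2Z.
rank ∂_2 = 18, rank ∂_3 = 0 ⇒ b_2 = 18 − 18 − 0 = 0. So H_2 = 0.

H_0 = Z,  H_1 = Z ⊕ Z/2Z,  H_2 = 0.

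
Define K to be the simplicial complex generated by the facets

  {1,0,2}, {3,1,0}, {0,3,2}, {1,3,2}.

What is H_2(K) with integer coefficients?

K has 4 vertices, 6 edges, 4 triangles.
rank ∂_2 = 3, rank ∂_3 = 0 ⇒ b_2 = 4 − 3 − 0 = 1. So H_2 ≅ Z.

H_2 ≅ Z.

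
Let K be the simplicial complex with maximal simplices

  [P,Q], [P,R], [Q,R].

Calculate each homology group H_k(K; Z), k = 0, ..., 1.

H_0 = Z,  H_1 = Z.

We work with the vertex ordering P < Q < R. The simplices of K, each written with vertices in increasing order, are:

  0-simplices (3): P, Q, R
  1-simplices (3): PQ, PR, QR

Hence C_0 ≅ Z^3, C_1 ≅ Z^3.

Boundary ∂_1: C_1 → C_0 maps an edge to its endpoints' difference, ∂[p,q] = q − p.
The resulting 3×3 matrix has rank 2, and its Smith normal form has invariant factors (1,1).

Reading off H_k = ker ∂_k / im ∂_{k+1}:

  H_0: rank C_0 − rank ∂_1 = 3 − 2 = 1, and the invariant factors of ∂_1 are all 1, so H_0 ≅ Z.
  H_1: rank ker ∂_1 − rank ∂_2 = (3 − 2) − 0 = 1, and there is no ∂_2, so H_1 ≅ Z.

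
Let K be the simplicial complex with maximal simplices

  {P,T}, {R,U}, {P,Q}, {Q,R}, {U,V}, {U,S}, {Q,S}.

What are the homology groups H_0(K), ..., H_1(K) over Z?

Take the total order P < Q < R < S < T < U < V on the vertex set. Then K (dimension 1) consists of the simplices:

  0-simplices (7): P, Q, R, S, T, U, V
  1-simplices (7): PQ, PT, QR, QS, RU, SU, UV

so the chain groups are C_0 ≅ Z^7, C_1 ≅ Z^7.

Boundary ∂_1: C_1 → C_0 sends each edge [p,q] (with p < q) to q − p. For instance
  ∂QS = S − Q.
The resulting 7×7 matrix has rank 6, and its Smith normal form has invariant factors (1,1,1,1,1,1).

Now H_k = ker ∂_k / im ∂_{k+1}, so:

  H_0: rank C_0 − rank ∂_1 = 7 − 6 = 1, and the invariant factors of ∂_1 are all 1, so H_0 ≅ Z.
  H_1: rank ker ∂_1 − rank ∂_2 = (7 − 6) − 0 = 1, and there is no ∂_2, so H_1 ≅ Z.

H_0 ≅ Z,  H_1 ≅ Z.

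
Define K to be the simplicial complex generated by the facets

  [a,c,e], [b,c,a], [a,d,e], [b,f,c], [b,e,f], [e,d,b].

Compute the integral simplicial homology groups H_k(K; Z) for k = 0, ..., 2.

H_0 = Z,  H_1 = Z,  H_2 = 0.

Take the total order a < b < c < d < e < f on the vertex set. Then K (dimension 2) consists of the simplices:

  0-simplices (6): a, b, c, d, e, f
  1-simplices (12): ab, ac, ad, ae, bc, bd, be, bf, ce, cf, de, ef
  2-simplices (6): abc, ace, ade, bcf, bde, bef

giving chain groups C_0 ≅ Z^6, C_1 ≅ Z^12, C_2 ≅ Z^6.

Boundary ∂_1: C_1 → C_0 sends each edge [p,q] (with p < q) to q − p.
The resulting 6×12 matrix has rank 5, and its Smith normal form has invariant factors (1,1,1,1,1).

The boundary map ∂_2: C_2 → C_1 sends each 2-simplex [p,q,r] to [q,r] − [p,r] + [p,q]. For instance
  ∂ace = ce − ae + ac,
  ∂abc = bc − ac + ab.
This gives a 12×6 integer matrix of rank 6; reducing to Smith normal form yields diagonal entries (1,1,1,1,1,1).

From H_k ≅ ker(∂_k) / im(∂_{k+1}) we obtain:

  H_0: rank C_0 − rank ∂_1 = 6 − 5 = 1, and the invariant factors of ∂_1 are all 1, so H_0 = Z.
  H_1: rank ker ∂_1 − rank ∂_2 = (12 − 5) − 6 = 1, and the invariant factors of ∂_2 are all 1, so H_1 = Z.
  H_2: rank ker ∂_2 − rank ∂_3 = (6 − 6) − 0 = 0, and there is no ∂_3, so H_2 = 0.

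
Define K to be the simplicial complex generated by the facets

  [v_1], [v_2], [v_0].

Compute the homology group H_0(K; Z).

Fix the vertex order v_0 < v_1 < v_2 and write every simplex with vertices in increasing order. Then dim K = 0 and the simplices of K are:

  0-simplices (3): [v_0], [v_1], [v_2]

Hence C_0 ≅ Z^3.

Reading off H_k = ker ∂_k / im ∂_{k+1}:

  H_0: rank C_0 − rank ∂_1 = 3 − 0 = 3, and there is no ∂_1, so H_0 ≅ Z^3.

H_0 ≅ Z^3.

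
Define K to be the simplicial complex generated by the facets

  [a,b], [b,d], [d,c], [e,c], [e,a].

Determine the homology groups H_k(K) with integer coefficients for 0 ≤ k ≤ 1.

Take the total order a < b < c < d < e on the vertex set. Then K (dimension 1) consists of the simplices:

  0-simplices (5): a, b, c, d, e
  1-simplices (5): ab, ae, bd, cd, ce

so the chain groups are C_0 ≅ Z^5, C_1 ≅ Z^5.

The boundary map ∂_1: C_1 → C_0 sends each edge [p,q] (with p < q) to q − p. For instance
  ∂bd = d − b.
This gives a 5×5 integer matrix of rank 4; reducing to Smith normal form yields diagonal entries (1,1,1,1).

Now H_k = ker ∂_k / im ∂_{k+1}, so:

  H_0: rank C_0 − rank ∂_1 = 5 − 4 = 1, and the invariant factors of ∂_1 are all 1, so H_0 = Z.
  H_1: rank ker ∂_1 − rank ∂_2 = (5 − 4) − 0 = 1, and there is no ∂_2, so H_1 = Z.

As a check, the Euler characteristic is 5 − 5 = 0, which agrees with 1 − 1 = 0.

H_0 = Z,  H_1 = Z.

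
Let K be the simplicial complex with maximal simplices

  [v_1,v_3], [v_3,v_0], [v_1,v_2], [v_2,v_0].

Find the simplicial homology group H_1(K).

We work with the vertex ordering v_0 < v_1 < v_2 < v_3. The simplices of K, each written with vertices in increasing order, are:

  0-simplices (4): [v_0], [v_1], [v_2], [v_3]
  1-simplices (4): [v_0,v_2], [v_0,v_3], [v_1,v_2], [v_1,v_3]

so the chain groups are C_0 ≅ Z^4, C_1 ≅ Z^4.

The boundary map ∂_1: C_1 → C_0 maps an edge to its endpoints' difference, ∂[p,q] = q − p.
This gives a 4×4 integer matrix of rank 3; reducing to Smith normal form yields diagonal entries (1,1,1).

Reading off H_k = ker ∂_k / im ∂_{k+1}:

  H_1: rank ker ∂_1 − rank ∂_2 = (4 − 3) − 0 = 1, and there is no ∂_2, so H_1 ≅ Z.

(K is a triangulation of the circle S^1.)

H_1 = Z.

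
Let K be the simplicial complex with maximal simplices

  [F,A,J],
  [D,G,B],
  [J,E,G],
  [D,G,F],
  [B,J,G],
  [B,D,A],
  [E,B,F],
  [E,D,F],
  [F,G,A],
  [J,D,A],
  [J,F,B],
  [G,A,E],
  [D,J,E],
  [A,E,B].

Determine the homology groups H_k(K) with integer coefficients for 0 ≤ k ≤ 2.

H_0 ≅ Z,  H_1 ≅ Z^2,  H_2 ≅ Z.

K has 7 vertices, 21 edges, 14 triangles.
rank ∂_0 = 0, rank ∂_1 = 6 ⇒ b_0 = 7 − 0 − 6 = 1; all invariant factors of ∂_1 are 1 so no torsion. So H_0 = Z.
rank ∂_1 = 6, rank ∂_2 = 13 ⇒ b_1 = 21 − 6 − 13 = 2; all invariant factors of ∂_2 are 1 so no torsion. So H_1 = Z^2.
rank ∂_2 = 13, rank ∂_3 = 0 ⇒ b_2 = 14 − 13 − 0 = 1. So H_2 = Z.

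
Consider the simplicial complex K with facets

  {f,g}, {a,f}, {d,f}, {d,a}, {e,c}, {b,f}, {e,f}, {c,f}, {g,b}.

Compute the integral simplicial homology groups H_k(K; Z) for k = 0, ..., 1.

Fix the vertex order a < b < c < d < e < f < g and write every simplex with vertices in increasing order. Then dim K = 1 and the simplices of K are:

  0-simplices (7): a, b, c, d, e, f, g
  1-simplices (9): ad, af, bf, bg, ce, cf, df, ef, fg

giving chain groups C_0 ≅ Z^7, C_1 ≅ Z^9.

∂_1: C_1 → C_0 maps an edge to its endpoints' difference, ∂[p,q] = q − p. For instance
  ∂cf = f − c.
The 7×9 boundary matrix has rank 6 and Smith normal form diag(1,1,1,1,1,1).

From H_k ≅ ker(∂_k) / im(∂_{k+1}) we obtain:

  H_0: rank C_0 − rank ∂_1 = 7 − 6 = 1, and the invariant factors of ∂_1 are all 1, so H_0 ≅ Z.
  H_1: rank ker ∂_1 − rank ∂_2 = (9 − 6) − 0 = 3, and there is no ∂_2, so H_1 ≅ Z^3.

As a check, the Euler characteristic is 7 − 9 = -2, which agrees with 1 − 3 = -2.

H_0 = Z,  H_1 = Z^3.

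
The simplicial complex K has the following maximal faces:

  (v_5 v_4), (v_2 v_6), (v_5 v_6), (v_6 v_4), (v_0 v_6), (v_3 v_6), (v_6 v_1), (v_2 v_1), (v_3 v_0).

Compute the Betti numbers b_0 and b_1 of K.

Take the total order v_0 < v_1 < v_2 < v_3 < v_4 < v_5 < v_6 on the vertex set. Then K (dimension 1) consists of the simplices:

  0-simplices (7): [v_0], [v_1], [v_2], [v_3], [v_4], [v_5], [v_6]
  1-simplices (9): [v_0,v_3], [v_0,v_6], [v_1,v_2], [v_1,v_6], [v_2,v_6], [v_3,v_6], [v_4,v_5], [v_4,v_6], [v_5,v_6]

so the chain groups are C_0 ≅ Z^7, C_1 ≅ Z^9.

∂_1: C_1 → C_0 maps an edge to its endpoints' difference, ∂[p,q] = q − p.
The 7×9 boundary matrix has rank 6 and Smith normal form diag(1,1,1,1,1,1).

Computing H_k = (kernel of ∂_k) / (image of ∂_{k+1}):

  H_0: rank C_0 − rank ∂_1 = 7 − 6 = 1, and the invariant factors of ∂_1 are all 1, so H_0 = Z.
  H_1: rank ker ∂_1 − rank ∂_2 = (9 − 6) − 0 = 3, and there is no ∂_2, so H_1 = Z^3.

Hence the Betti numbers are b_0 = 1, b_1 = 3.

b_0 = 1, b_1 = 3.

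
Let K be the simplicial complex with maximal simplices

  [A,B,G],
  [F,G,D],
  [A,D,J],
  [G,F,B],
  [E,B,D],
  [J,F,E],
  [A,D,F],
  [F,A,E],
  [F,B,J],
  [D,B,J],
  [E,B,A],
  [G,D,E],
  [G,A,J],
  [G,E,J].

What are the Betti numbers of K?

b_0 = 1, b_1 = 2, b_2 = 1.

We work with the vertex ordering A < B < D < E < F < G < J. The simplices of K, each written with vertices in increasing order, are:

  0-simplices (7): A, B, D, E, F, G, J
  1-simplices (21): AB, AD, AE, AF, AG, AJ, BD, BE, BF, BG, BJ, DE, DF, DG, DJ, EF, EG, EJ, FG, FJ, GJ
  2-simplices (14): ABE, ABG, ADF, ADJ, AEF, AGJ, BDE, BDJ, BFG, BFJ, DEG, DFG, EFJ, EGJ

Hence C_0 ≅ Z^7, C_1 ≅ Z^21, C_2 ≅ Z^14.

Boundary ∂_1: C_1 → C_0 sends each edge [p,q] (with p < q) to q − p. For instance
  ∂EG = G − E.
As a 7×21 matrix over Z this has rank 6, with invariant factors (1,1,1,1,1,1).

The boundary map ∂_2: C_2 → C_1 acts by ∂[p,q,r] = [q,r] − [p,r] + [p,q]. For instance
  ∂EGJ = GJ − EJ + EG,
  ∂BDJ = DJ − BJ + BD.
The resulting 21×14 matrix has rank 13, and its Smith normal form has invariant factors (1,1,1,1,1,1,1,1,1,1,1,1,1).

Reading off H_k = ker ∂_k / im ∂_{k+1}:

  H_0: rank C_0 − rank ∂_1 = 7 − 6 = 1, and the invariant factors of ∂_1 are all 1, so H_0 ≅ Z.
  H_1: rank ker ∂_1 − rank ∂_2 = (21 − 6) − 13 = 2, and the invariant factors of ∂_2 are all 1, so H_1 ≅ Z^2.
  H_2: rank ker ∂_2 − rank ∂_3 = (14 − 13) − 0 = 1, and there is no ∂_3, so H_2 ≅ Z.

Hence the Betti numbers are b_0 = 1, b_1 = 2, b_2 = 1.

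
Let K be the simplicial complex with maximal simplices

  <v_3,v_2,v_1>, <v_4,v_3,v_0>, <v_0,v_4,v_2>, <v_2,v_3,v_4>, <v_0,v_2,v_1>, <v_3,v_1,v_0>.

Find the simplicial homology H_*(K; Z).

We work with the vertex ordering v_0 < v_1 < v_2 < v_3 < v_4. The simplices of K, each written with vertices in increasing order, are:

  0-simplices (5): [v_0], [v_1], [v_2], [v_3], [v_4]
  1-simplices (9): [v_0,v_1], [v_0,v_2], [v_0,v_3], [v_0,v_4], [v_1,v_2], [v_1,v_3], [v_2,v_3], [v_2,v_4], [v_3,v_4]
  2-simplices (6): [v_0,v_1,v_2], [v_0,v_1,v_3], [v_0,v_2,v_4], [v_0,v_3,v_4], [v_1,v_2,v_3], [v_2,v_3,v_4]

Hence C_0 ≅ Z^5, C_1 ≅ Z^9, C_2 ≅ Z^6.

∂_1: C_1 → C_0 maps an edge to its endpoints' difference, ∂[p,q] = q − p. For instance
  ∂[v_1,v_3] = [v_3] − [v_1].
The 5×9 boundary matrix has rank 4 and Smith normal form diag(1,1,1,1).

∂_2: C_2 → C_1 sends each 2-simplex [p,q,r] to [q,r] − [p,r] + [p,q]. For instance
  ∂[v_0,v_1,v_3] = [v_1,v_3] − [v_0,v_3] + [v_0,v_1],
  ∂[v_2,v_3,v_4] = [v_3,v_4] − [v_2,v_4] + [v_2,v_3].
The resulting 9×6 matrix has rank 5, and its Smith normal form has invariant factors (1,1,1,1,1).

From H_k ≅ ker(∂_k) / im(∂_{k+1}) we obtain:

  H_0: rank C_0 − rank ∂_1 = 5 − 4 = 1, and the invariant factors of ∂_1 are all 1, so H_0 ≅ Z.
  H_1: rank ker ∂_1 − rank ∂_2 = (9 − 4) − 5 = 0, and the invariant factors of ∂_2 are all 1, so H_1 ≅ 0.
  H_2: rank ker ∂_2 − rank ∂_3 = (6 − 5) − 0 = 1, and there is no ∂_3, so H_2 ≅ Z.

H_0 = Z,  H_1 = 0,  H_2 = Z.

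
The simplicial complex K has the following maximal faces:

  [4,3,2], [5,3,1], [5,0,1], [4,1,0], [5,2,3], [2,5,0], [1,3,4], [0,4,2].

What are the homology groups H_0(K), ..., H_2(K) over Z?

We work with the vertex ordering 0 < 1 < 2 < 3 < 4 < 5. The simplices of K, each written with vertices in increasing order, are:

  0-simplices (6): [0], [1], [2], [3], [4], [5]
  1-simplices (12): [0,1], [0,2], [0,4], [0,5], [1,3], [1,4], [1,5], [2,3], [2,4], [2,5], [3,4], [3,5]
  2-simplices (8): [0,1,4], [0,1,5], [0,2,4], [0,2,5], [1,3,4], [1,3,5], [2,3,4], [2,3,5]

so the chain groups are C_0 ≅ Z^6, C_1 ≅ Z^12, C_2 ≅ Z^8.

Boundary ∂_1: C_1 → C_0 sends each edge [p,q] (with p < q) to q − p.
The 6×12 boundary matrix has rank 5 and Smith normal form diag(1,1,1,1,1).

The boundary map ∂_2: C_2 → C_1 sends each 2-simplex [p,q,r] to [q,r] − [p,r] + [p,q]. For instance
  ∂[1,3,5] = [3,5] − [1,5] + [1,3],
  ∂[0,1,5] = [1,5] − [0,5] + [0,1].
As a 12×8 matrix over Z this has rank 7, with invariant factors (1,1,1,1,1,1,1).

Reading off H_k = ker ∂_k / im ∂_{k+1}:

  H_0: rank C_0 − rank ∂_1 = 6 − 5 = 1, and the invariant factors of ∂_1 are all 1, so H_0 = Z.
  H_1: rank ker ∂_1 − rank ∂_2 = (12 − 5) − 7 = 0, and the invariant factors of ∂_2 are all 1, so H_1 = 0.
  H_2: rank ker ∂_2 − rank ∂_3 = (8 − 7) − 0 = 1, and there is no ∂_3, so H_2 = Z.

H_0 ≅ Z,  H_1 = 0,  H_2 ≅ Z.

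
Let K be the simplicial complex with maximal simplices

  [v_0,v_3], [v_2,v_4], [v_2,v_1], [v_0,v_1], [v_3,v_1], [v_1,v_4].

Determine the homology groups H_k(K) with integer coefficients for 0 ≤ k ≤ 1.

K has 5 vertices, 6 edges.
rank ∂_0 = 0, rank ∂_1 = 4 ⇒ b_0 = 5 − 0 − 4 = 1; all invariant factors of ∂_1 are 1 so no torsion. So H_0 ≅ Z.
rank ∂_1 = 4, rank ∂_2 = 0 ⇒ b_1 = 6 − 4 − 0 = 2. So H_1 ≅ Z^2.

H_0 = Z,  H_1 = Z^2.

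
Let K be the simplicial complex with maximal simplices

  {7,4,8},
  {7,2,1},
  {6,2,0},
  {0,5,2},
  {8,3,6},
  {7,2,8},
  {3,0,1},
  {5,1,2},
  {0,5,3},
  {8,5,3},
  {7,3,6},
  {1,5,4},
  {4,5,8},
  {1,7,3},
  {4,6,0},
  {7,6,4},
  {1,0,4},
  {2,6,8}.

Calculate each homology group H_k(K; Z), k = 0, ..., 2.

H_0 ≅ Z,  H_1 ≅ Z ⊕ Z/2,  H_2 = 0.

Fix the vertex order 0 < 1 < 2 < 3 < 4 < 5 < 6 < 7 < 8 and write every simplex with vertices in increasing order. Then dim K = 2 and the simplices of K are:

  0-simplices (9): [0], [1], [2], [3], [4], [5], [6], [7], [8]
  1-simplices (27): (27 of them)
  2-simplices (18): [0,1,3], [0,1,4], [0,2,5], [0,2,6], [0,3,5], [0,4,6], [1,2,5], [1,2,7], [1,3,7], [1,4,5], [2,6,8], [2,7,8], [3,5,8], [3,6,7], [3,6,8], [4,5,8], [4,6,7], [4,7,8]

so the chain groups are C_0 ≅ Z^9, C_1 ≅ Z^27, C_2 ≅ Z^18.

The boundary map ∂_1: C_1 → C_0 is given by ∂[p,q] = [q] − [p].
This gives a 9×27 integer matrix of rank 8; reducing to Smith normal form yields diagonal entries (1,1,1,1,1,1,1,1).

Boundary ∂_2: C_2 → C_1 sends each 2-simplex [p,q,r] to [q,r] − [p,r] + [p,q]. For instance
  ∂[3,5,8] = [5,8] − [3,8] + [3,5],
  ∂[0,4,6] = [4,6] − [0,6] + [0,4].
This gives a 27×18 integer matrix of rank 18; reducing to Smith normal form yields diagonal entries (1,1,1,1,1,1,1,1,1,1,1,1,1,1,1,1,1,2).

From H_k ≅ ker(∂_k) / im(∂_{k+1}) we obtain:

  H_0: rank C_0 − rank ∂_1 = 9 − 8 = 1, and the invariant factors of ∂_1 are all 1, so H_0 = Z.
  H_1: rank ker ∂_1 − rank ∂_2 = (27 − 8) − 18 = 1, and ∂_2 has invariant factor 2 > 1, so H_1 = Z ⊕ Z/2.
  H_2: rank ker ∂_2 − rank ∂_3 = (18 − 18) − 0 = 0, and there is no ∂_3, so H_2 = 0.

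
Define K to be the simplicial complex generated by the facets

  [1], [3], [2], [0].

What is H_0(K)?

H_0 ≅ Z^4.

Order the vertices as 0 < 1 < 2 < 3. Listing each simplex with vertices in this order, K has dimension 0 with simplices:

  0-simplices (4): [0], [1], [2], [3]

giving chain groups C_0 ≅ Z^4.

Reading off H_k = ker ∂_k / im ∂_{k+1}:

  H_0: rank C_0 − rank ∂_1 = 4 − 0 = 4, and there is no ∂_1, so H_0 ≅ Z^4.

(K is a triangulation of a set of 4 points.)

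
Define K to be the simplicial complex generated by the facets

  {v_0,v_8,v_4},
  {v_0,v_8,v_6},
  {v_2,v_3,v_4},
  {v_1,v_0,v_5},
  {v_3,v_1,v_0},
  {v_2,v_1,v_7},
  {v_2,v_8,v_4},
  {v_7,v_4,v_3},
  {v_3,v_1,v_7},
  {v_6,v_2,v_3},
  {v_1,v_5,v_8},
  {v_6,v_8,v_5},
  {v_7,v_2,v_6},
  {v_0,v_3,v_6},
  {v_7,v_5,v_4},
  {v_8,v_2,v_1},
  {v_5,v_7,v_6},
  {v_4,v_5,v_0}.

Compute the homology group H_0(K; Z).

H_0 ≅ Z.

Take the total order v_0 < v_1 < v_2 < v_3 < v_4 < v_5 < v_6 < v_7 < v_8 on the vertex set. Then K (dimension 2) consists of the simplices:

  0-simplices (9): [v_0], [v_1], [v_2], [v_3], [v_4], [v_5], [v_6], [v_7], [v_8]
  1-simplices (27): (27 of them)
  2-simplices (18): (18 of them)

so the chain groups are C_0 ≅ Z^9, C_1 ≅ Z^27, C_2 ≅ Z^18.

The boundary map ∂_1: C_1 → C_0 maps an edge to its endpoints' difference, ∂[p,q] = q − p.
As a 9×27 matrix over Z this has rank 8, with invariant factors (1,1,1,1,1,1,1,1).

∂_2: C_2 → C_1 acts by ∂[p,q,r] = [q,r] − [p,r] + [p,q]. For instance
  ∂[v_2,v_4,v_8] = [v_4,v_8] − [v_2,v_8] + [v_2,v_4],
  ∂[v_0,v_4,v_8] = [v_4,v_8] − [v_0,v_8] + [v_0,v_4].
This gives a 27×18 integer matrix of rank 18; reducing to Smith normal form yields diagonal entries (1,1,1,1,1,1,1,1,1,1,1,1,1,1,1,1,1,2).

Now H_k = ker ∂_k / im ∂_{k+1}, so:

  H_0: rank C_0 − rank ∂_1 = 9 − 8 = 1, and the invariant factors of ∂_1 are all 1, so H_0 = Z.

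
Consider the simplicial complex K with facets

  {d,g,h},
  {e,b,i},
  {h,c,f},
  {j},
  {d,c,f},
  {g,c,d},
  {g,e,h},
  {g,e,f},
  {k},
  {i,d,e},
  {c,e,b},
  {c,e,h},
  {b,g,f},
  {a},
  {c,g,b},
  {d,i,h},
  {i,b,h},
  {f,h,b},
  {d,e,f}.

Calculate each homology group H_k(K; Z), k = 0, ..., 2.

H_0 = Z^4,  H_1 = Z^2,  H_2 = Z.

Order the vertices as a < b < c < d < e < f < g < h < i < j < k. Listing each simplex with vertices in this order, K has dimension 2 with simplices:

  0-simplices (11): a, b, c, d, e, f, g, h, i, j, k
  1-simplices (24): bc, be, bf, bg, bh, bi, cd, ce, cf, cg, ch, de, df, dg, dh, di, ef, eg, eh, ei, fg, fh, gh, hi
  2-simplices (16): bce, bcg, bei, bfg, bfh, bhi, cdf, cdg, ceh, cfh, def, dei, dgh, dhi, efg, egh

giving chain groups C_0 ≅ Z^11, C_1 ≅ Z^24, C_2 ≅ Z^16.

∂_1: C_1 → C_0 maps an edge to its endpoints' difference, ∂[p,q] = q − p. For instance
  ∂bc = c − b.
The 11×24 boundary matrix has rank 7 and Smith normal form diag(1,1,1,1,1,1,1).

∂_2: C_2 → C_1 acts by ∂[p,q,r] = [q,r] − [p,r] + [p,q]. For instance
  ∂bei = ei − bi + be,
  ∂efg = fg − eg + ef.
As a 24×16 matrix over Z this has rank 15, with invariant factors (1,1,1,1,1,1,1,1,1,1,1,1,1,1,1).

Now H_k = ker ∂_k / im ∂_{k+1}, so:

  H_0: rank C_0 − rank ∂_1 = 11 − 7 = 4, and the invariant factors of ∂_1 are all 1, so H_0 = Z^4.
  H_1: rank ker ∂_1 − rank ∂_2 = (24 − 7) − 15 = 2, and the invariant factors of ∂_2 are all 1, so H_1 = Z^2.
  H_2: rank ker ∂_2 − rank ∂_3 = (16 − 15) − 0 = 1, and there is no ∂_3, so H_2 = Z.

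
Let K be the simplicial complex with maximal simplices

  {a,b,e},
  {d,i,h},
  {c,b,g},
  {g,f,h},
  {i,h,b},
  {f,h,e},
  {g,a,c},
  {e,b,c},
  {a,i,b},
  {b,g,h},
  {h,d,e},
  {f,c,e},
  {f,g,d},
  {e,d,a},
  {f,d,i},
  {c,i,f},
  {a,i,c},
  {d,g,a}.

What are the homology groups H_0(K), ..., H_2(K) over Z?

Take the total order a < b < c < d < e < f < g < h < i on the vertex set. Then K (dimension 2) consists of the simplices:

  0-simplices (9): a, b, c, d, e, f, g, h, i
  1-simplices (27): ab, ac, ad, ae, ag, ai, bc, be, bg, bh, bi, ce, cf, cg, ci, de, df, dg, dh, di, ef, eh, fg, fh, fi, gh, hi
  2-simplices (18): abe, abi, acg, aci, ade, adg, bce, bcg, bgh, bhi, cef, cfi, deh, dfg, dfi, dhi, efh, fgh

giving chain groups C_0 ≅ Z^9, C_1 ≅ Z^27, C_2 ≅ Z^18.

Boundary ∂_1: C_1 → C_0 maps an edge to its endpoints' difference, ∂[p,q] = q − p. For instance
  ∂ag = g − a.
As a 9×27 matrix over Z this has rank 8, with invariant factors (1,1,1,1,1,1,1,1).

∂_2: C_2 → C_1 maps a triangle to the signed sum of its edges. For instance
  ∂bgh = gh − bh + bg,
  ∂aci = ci − ai + ac.
The resulting 27×18 matrix has rank 18, and its Smith normal form has invariant factors (1,1,1,1,1,1,1,1,1,1,1,1,1,1,1,1,1,2).

Computing H_k = (kernel of ∂_k) / (image of ∂_{k+1}):

  H_0: rank C_0 − rank ∂_1 = 9 − 8 = 1, and the invariant factors of ∂_1 are all 1, so H_0 = Z.
  H_1: rank ker ∂_1 − rank ∂_2 = (27 − 8) − 18 = 1, and ∂_2 has invariant factor 2 > 1, so H_1 = Z ⊕ Z/2.
  H_2: rank ker ∂_2 − rank ∂_3 = (18 − 18) − 0 = 0, and there is no ∂_3, so H_2 = 0.

H_0 ≅ Z,  H_1 ≅ Z ⊕ Z/2,  H_2 = 0.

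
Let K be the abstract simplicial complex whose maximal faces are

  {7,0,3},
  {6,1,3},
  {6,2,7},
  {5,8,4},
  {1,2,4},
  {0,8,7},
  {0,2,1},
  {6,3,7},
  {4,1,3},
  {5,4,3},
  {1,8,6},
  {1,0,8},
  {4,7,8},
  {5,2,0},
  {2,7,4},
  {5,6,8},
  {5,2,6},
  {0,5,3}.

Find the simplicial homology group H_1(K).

H_1 = Z^2.

K has 9 vertices, 27 edges, 18 triangles.
rank ∂_1 = 8, rank ∂_2 = 17 ⇒ b_1 = 27 − 8 − 17 = 2; all invariant factors of ∂_2 are 1 so no torsion. So H_1 ≅ Z^2.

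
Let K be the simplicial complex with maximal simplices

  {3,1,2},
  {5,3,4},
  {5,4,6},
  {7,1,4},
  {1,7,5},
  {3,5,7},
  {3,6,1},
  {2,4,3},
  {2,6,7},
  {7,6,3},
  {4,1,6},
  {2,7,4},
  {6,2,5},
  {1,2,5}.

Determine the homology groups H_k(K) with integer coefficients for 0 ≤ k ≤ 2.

H_0 = Z,  H_1 = Z^2,  H_2 = Z.

K has 7 vertices, 21 edges, 14 triangles.
rank ∂_0 = 0, rank ∂_1 = 6 ⇒ b_0 = 7 − 0 − 6 = 1; all invariant factors of ∂_1 are 1 so no torsion. So H_0 ≅ Z.
rank ∂_1 = 6, rank ∂_2 = 13 ⇒ b_1 = 21 − 6 − 13 = 2; all invariant factors of ∂_2 are 1 so no torsion. So H_1 ≅ Z^2.
rank ∂_2 = 13, rank ∂_3 = 0 ⇒ b_2 = 14 − 13 − 0 = 1. So H_2 ≅ Z.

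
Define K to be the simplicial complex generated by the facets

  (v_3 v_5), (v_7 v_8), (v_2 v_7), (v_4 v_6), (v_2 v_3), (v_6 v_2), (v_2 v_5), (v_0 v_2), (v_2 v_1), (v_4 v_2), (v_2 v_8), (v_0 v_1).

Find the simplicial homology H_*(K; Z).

Take the total order v_0 < v_1 < v_2 < v_3 < v_4 < v_5 < v_6 < v_7 < v_8 on the vertex set. Then K (dimension 1) consists of the simplices:

  0-simplices (9): [v_0], [v_1], [v_2], [v_3], [v_4], [v_5], [v_6], [v_7], [v_8]
  1-simplices (12): [v_0,v_1], [v_0,v_2], [v_1,v_2], [v_2,v_3], [v_2,v_4], [v_2,v_5], [v_2,v_6], [v_2,v_7], [v_2,v_8], [v_3,v_5], [v_4,v_6], [v_7,v_8]

giving chain groups C_0 ≅ Z^9, C_1 ≅ Z^12.

Boundary ∂_1: C_1 → C_0 sends each edge [p,q] (with p < q) to q − p. For instance
  ∂[v_1,v_2] = [v_2] − [v_1].
The 9×12 boundary matrix has rank 8 and Smith normal form diag(1,1,1,1,1,1,1,1).

Reading off H_k = ker ∂_k / im ∂_{k+1}:

  H_0: rank C_0 − rank ∂_1 = 9 − 8 = 1, and the invariant factors of ∂_1 are all 1, so H_0 ≅ Z.
  H_1: rank ker ∂_1 − rank ∂_2 = (12 − 8) − 0 = 4, and there is no ∂_2, so H_1 ≅ Z^4.

As a check, the Euler characteristic is 9 − 12 = -3, which agrees with 1 − 4 = -3.

H_0 ≅ Z,  H_1 ≅ Z^4.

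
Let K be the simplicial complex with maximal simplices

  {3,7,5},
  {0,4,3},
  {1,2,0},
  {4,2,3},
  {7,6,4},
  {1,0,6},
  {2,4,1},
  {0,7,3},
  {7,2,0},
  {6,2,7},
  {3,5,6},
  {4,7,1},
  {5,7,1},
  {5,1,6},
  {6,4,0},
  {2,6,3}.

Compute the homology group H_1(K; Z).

H_1 ≅ Z^2.

Fix the vertex order 0 < 1 < 2 < 3 < 4 < 5 < 6 < 7 and write every simplex with vertices in increasing order. Then dim K = 2 and the simplices of K are:

  0-simplices (8): [0], [1], [2], [3], [4], [5], [6], [7]
  1-simplices (24): (24 of them)
  2-simplices (16): [0,1,2], [0,1,6], [0,2,7], [0,3,4], [0,3,7], [0,4,6], [1,2,4], [1,4,7], [1,5,6], [1,5,7], [2,3,4], [2,3,6], [2,6,7], [3,5,6], [3,5,7], [4,6,7]

so the chain groups are C_0 ≅ Z^8, C_1 ≅ Z^24, C_2 ≅ Z^16.

Boundary ∂_1: C_1 → C_0 is given by ∂[p,q] = [q] − [p].
As a 8×24 matrix over Z this has rank 7, with invariant factors (1,1,1,1,1,1,1).

The boundary map ∂_2: C_2 → C_1 acts by ∂[p,q,r] = [q,r] − [p,r] + [p,q]. For instance
  ∂[0,3,7] = [3,7] − [0,7] + [0,3],
  ∂[4,6,7] = [6,7] − [4,7] + [4,6].
The resulting 24×16 matrix has rank 15, and its Smith normal form has invariant factors (1,1,1,1,1,1,1,1,1,1,1,1,1,1,1).

Computing H_k = (kernel of ∂_k) / (image of ∂_{k+1}):

  H_1: rank ker ∂_1 − rank ∂_2 = (24 − 7) − 15 = 2, and the invariant factors of ∂_2 are all 1, so H_1 = Z^2.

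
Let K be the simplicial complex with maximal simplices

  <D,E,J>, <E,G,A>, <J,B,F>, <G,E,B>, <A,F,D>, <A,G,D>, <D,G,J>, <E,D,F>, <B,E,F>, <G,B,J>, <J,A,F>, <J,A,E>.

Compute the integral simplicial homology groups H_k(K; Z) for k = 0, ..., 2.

Order the vertices as A < B < D < E < F < G < J. Listing each simplex with vertices in this order, K has dimension 2 with simplices:

  0-simplices (7): A, B, D, E, F, G, J
  1-simplices (18): AD, AE, AF, AG, AJ, BE, BF, BG, BJ, DE, DF, DG, DJ, EF, EG, EJ, FJ, GJ
  2-simplices (12): ADF, ADG, AEG, AEJ, AFJ, BEF, BEG, BFJ, BGJ, DEF, DEJ, DGJ

so the chain groups are C_0 ≅ Z^7, C_1 ≅ Z^18, C_2 ≅ Z^12.

∂_1: C_1 → C_0 maps an edge to its endpoints' difference, ∂[p,q] = q − p. For instance
  ∂EJ = J − E.
The resulting 7×18 matrix has rank 6, and its Smith normal form has invariant factors (1,1,1,1,1,1).

∂_2: C_2 → C_1 maps a triangle to the signed sum of its edges. For instance
  ∂DEJ = EJ − DJ + DE,
  ∂BEG = EG − BG + BE.
This gives a 18×12 integer matrix of rank 12; reducing to Smith normal form yields diagonal entries (1,1,1,1,1,1,1,1,1,1,1,2).

From H_k ≅ ker(∂_k) / im(∂_{k+1}) we obtain:

  H_0: rank C_0 − rank ∂_1 = 7 − 6 = 1, and the invariant factors of ∂_1 are all 1, so H_0 ≅ Z.
  H_1: rank ker ∂_1 − rank ∂_2 = (18 − 6) − 12 = 0, and ∂_2 has invariant factor 2 > 1, so H_1 ≅ Z_2.
  H_2: rank ker ∂_2 − rank ∂_3 = (12 − 12) − 0 = 0, and there is no ∂_3, so H_2 ≅ 0.

As a check, the Euler characteristic is 7 − 18 + 12 = 1, which agrees with 1 − 0 + 0 = 1.

H_0 ≅ Z,  H_1 ≅ Z_2,  H_2 = 0.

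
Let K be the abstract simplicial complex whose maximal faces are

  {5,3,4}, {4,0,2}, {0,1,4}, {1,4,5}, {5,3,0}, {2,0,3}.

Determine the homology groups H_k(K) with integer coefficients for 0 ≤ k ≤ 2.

Order the vertices as 0 < 1 < 2 < 3 < 4 < 5. Listing each simplex with vertices in this order, K has dimension 2 with simplices:

  0-simplices (6): [0], [1], [2], [3], [4], [5]
  1-simplices (12): [0,1], [0,2], [0,3], [0,4], [0,5], [1,4], [1,5], [2,3], [2,4], [3,4], [3,5], [4,5]
  2-simplices (6): [0,1,4], [0,2,3], [0,2,4], [0,3,5], [1,4,5], [3,4,5]

so the chain groups are C_0 ≅ Z^6, C_1 ≅ Z^12, C_2 ≅ Z^6.

∂_1: C_1 → C_0 sends each edge [p,q] (with p < q) to q − p. For instance
  ∂[0,1] = [1] − [0].
The resulting 6×12 matrix has rank 5, and its Smith normal form has invariant factors (1,1,1,1,1).

∂_2: C_2 → C_1 sends each 2-simplex [p,q,r] to [q,r] − [p,r] + [p,q]. For instance
  ∂[1,4,5] = [4,5] − [1,5] + [1,4],
  ∂[0,2,4] = [2,4] − [0,4] + [0,2].
This gives a 12×6 integer matrix of rank 6; reducing to Smith normal form yields diagonal entries (1,1,1,1,1,1).

Computing H_k = (kernel of ∂_k) / (image of ∂_{k+1}):

  H_0: rank C_0 − rank ∂_1 = 6 − 5 = 1, and the invariant factors of ∂_1 are all 1, so H_0 = Z.
  H_1: rank ker ∂_1 − rank ∂_2 = (12 − 5) − 6 = 1, and the invariant factors of ∂_2 are all 1, so H_1 = Z.
  H_2: rank ker ∂_2 − rank ∂_3 = (6 − 6) − 0 = 0, and there is no ∂_3, so H_2 = 0.

As a check, the Euler characteristic is 6 − 12 + 6 = 0, which agrees with 1 − 1 + 0 = 0.
(K is a triangulation of the cylinder S^1 x I.)

H_0 = Z,  H_1 = Z,  H_2 = 0.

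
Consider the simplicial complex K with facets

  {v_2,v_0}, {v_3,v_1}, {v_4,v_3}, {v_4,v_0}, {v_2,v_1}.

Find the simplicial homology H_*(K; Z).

H_0 ≅ Z,  H_1 ≅ Z.

Order the vertices as v_0 < v_1 < v_2 < v_3 < v_4. Listing each simplex with vertices in this order, K has dimension 1 with simplices:

  0-simplices (5): [v_0], [v_1], [v_2], [v_3], [v_4]
  1-simplices (5): [v_0,v_2], [v_0,v_4], [v_1,v_2], [v_1,v_3], [v_3,v_4]

Hence C_0 ≅ Z^5, C_1 ≅ Z^5.

∂_1: C_1 → C_0 sends each edge [p,q] (with p < q) to q − p. For instance
  ∂[v_3,v_4] = [v_4] − [v_3].
As a 5×5 matrix over Z this has rank 4, with invariant factors (1,1,1,1).

Now H_k = ker ∂_k / im ∂_{k+1}, so:

  H_0: rank C_0 − rank ∂_1 = 5 − 4 = 1, and the invariant factors of ∂_1 are all 1, so H_0 = Z.
  H_1: rank ker ∂_1 − rank ∂_2 = (5 − 4) − 0 = 1, and there is no ∂_2, so H_1 = Z.

(K is a triangulation of the circle S^1.)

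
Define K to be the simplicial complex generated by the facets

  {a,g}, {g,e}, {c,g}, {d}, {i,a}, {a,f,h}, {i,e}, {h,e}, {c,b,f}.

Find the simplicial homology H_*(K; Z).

Take the total order a < b < c < d < e < f < g < h < i on the vertex set. Then K (dimension 2) consists of the simplices:

  0-simplices (9): a, b, c, d, e, f, g, h, i
  1-simplices (12): af, ag, ah, ai, bc, bf, cf, cg, eg, eh, ei, fh
  2-simplices (2): afh, bcf

so the chain groups are C_0 ≅ Z^9, C_1 ≅ Z^12, C_2 ≅ Z^2.

∂_1: C_1 → C_0 is given by ∂[p,q] = [q] − [p]. For instance
  ∂eg = g − e.
The 9×12 boundary matrix has rank 7 and Smith normal form diag(1,1,1,1,1,1,1).

Boundary ∂_2: C_2 → C_1 acts by ∂[p,q,r] = [q,r] − [p,r] + [p,q]. For instance
  ∂bcf = cf − bf + bc,
  ∂afh = fh − ah + af.
This gives a 12×2 integer matrix of rank 2; reducing to Smith normal form yields diagonal entries (1,1).

From H_k ≅ ker(∂_k) / im(∂_{k+1}) we obtain:

  H_0: rank C_0 − rank ∂_1 = 9 − 7 = 2, and the invariant factors of ∂_1 are all 1, so H_0 ≅ Z^2.
  H_1: rank ker ∂_1 − rank ∂_2 = (12 − 7) − 2 = 3, and the invariant factors of ∂_2 are all 1, so H_1 ≅ Z^3.
  H_2: rank ker ∂_2 − rank ∂_3 = (2 − 2) − 0 = 0, and there is no ∂_3, so H_2 ≅ 0.

H_0 ≅ Z^2,  H_1 ≅ Z^3,  H_2 = 0.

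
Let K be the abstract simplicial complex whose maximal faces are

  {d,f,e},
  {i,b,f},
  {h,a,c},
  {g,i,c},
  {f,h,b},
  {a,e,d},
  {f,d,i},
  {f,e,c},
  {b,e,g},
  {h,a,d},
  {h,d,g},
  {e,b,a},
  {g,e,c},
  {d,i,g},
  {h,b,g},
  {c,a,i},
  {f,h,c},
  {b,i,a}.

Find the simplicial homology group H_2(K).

We work with the vertex ordering a < b < c < d < e < f < g < h < i. The simplices of K, each written with vertices in increasing order, are:

  0-simplices (9): a, b, c, d, e, f, g, h, i
  1-simplices (27): ab, ac, ad, ae, ah, ai, be, bf, bg, bh, bi, ce, cf, cg, ch, ci, de, df, dg, dh, di, ef, eg, fh, fi, gh, gi
  2-simplices (18): abe, abi, ach, aci, ade, adh, beg, bfh, bfi, bgh, cef, ceg, cfh, cgi, def, dfi, dgh, dgi

so the chain groups are C_0 ≅ Z^9, C_1 ≅ Z^27, C_2 ≅ Z^18.

Boundary ∂_1: C_1 → C_0 maps an edge to its endpoints' difference, ∂[p,q] = q − p. For instance
  ∂fh = h − f.
The resulting 9×27 matrix has rank 8, and its Smith normal form has invariant factors (1,1,1,1,1,1,1,1).

Boundary ∂_2: C_2 → C_1 maps a triangle to the signed sum of its edges. For instance
  ∂dgh = gh − dh + dg,
  ∂ade = de − ae + ad.
The 27×18 boundary matrix has rank 17 and Smith normal form diag(1,1,1,1,1,1,1,1,1,1,1,1,1,1,1,1,1).

Computing H_k = (kernel of ∂_k) / (image of ∂_{k+1}):

  H_2: rank ker ∂_2 − rank ∂_3 = (18 − 17) − 0 = 1, and there is no ∂_3, so H_2 ≅ Z.

H_2 ≅ Z.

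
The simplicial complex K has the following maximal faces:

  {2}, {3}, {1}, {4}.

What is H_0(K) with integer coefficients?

We work with the vertex ordering 1 < 2 < 3 < 4. The simplices of K, each written with vertices in increasing order, are:

  0-simplices (4): [1], [2], [3], [4]

giving chain groups C_0 ≅ Z^4.

From H_k ≅ ker(∂_k) / im(∂_{k+1}) we obtain:

  H_0: rank C_0 − rank ∂_1 = 4 − 0 = 4, and there is no ∂_1, so H_0 = Z^4.

(K is a triangulation of a set of 4 points.)

H_0 ≅ Z^4.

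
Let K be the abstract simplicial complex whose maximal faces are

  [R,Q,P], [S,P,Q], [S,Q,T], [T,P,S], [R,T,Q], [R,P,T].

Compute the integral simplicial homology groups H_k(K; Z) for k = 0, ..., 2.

Fix the vertex order P < Q < R < S < T and write every simplex with vertices in increasing order. Then dim K = 2 and the simplices of K are:

  0-simplices (5): P, Q, R, S, T
  1-simplices (9): PQ, PR, PS, PT, QR, QS, QT, RT, ST
  2-simplices (6): PQR, PQS, PRT, PST, QRT, QST

Hence C_0 ≅ Z^5, C_1 ≅ Z^9, C_2 ≅ Z^6.

The boundary map ∂_1: C_1 → C_0 is given by ∂[p,q] = [q] − [p].
As a 5×9 matrix over Z this has rank 4, with invariant factors (1,1,1,1).

The boundary map ∂_2: C_2 → C_1 sends each 2-simplex [p,q,r] to [q,r] − [p,r] + [p,q]. For instance
  ∂QST = ST − QT + QS,
  ∂QRT = RT − QT + QR.
This gives a 9×6 integer matrix of rank 5; reducing to Smith normal form yields diagonal entries (1,1,1,1,1).

Reading off H_k = ker ∂_k / im ∂_{k+1}:

  H_0: rank C_0 − rank ∂_1 = 5 − 4 = 1, and the invariant factors of ∂_1 are all 1, so H_0 ≅ Z.
  H_1: rank ker ∂_1 − rank ∂_2 = (9 − 4) − 5 = 0, and the invariant factors of ∂_2 are all 1, so H_1 ≅ 0.
  H_2: rank ker ∂_2 − rank ∂_3 = (6 − 5) − 0 = 1, and there is no ∂_3, so H_2 ≅ Z.

H_0 ≅ Z,  H_1 = 0,  H_2 ≅ Z.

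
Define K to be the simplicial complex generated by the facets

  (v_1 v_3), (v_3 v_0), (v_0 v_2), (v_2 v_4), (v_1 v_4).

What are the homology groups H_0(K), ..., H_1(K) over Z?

K has 5 vertices, 5 edges.
rank ∂_0 = 0, rank ∂_1 = 4 ⇒ b_0 = 5 − 0 − 4 = 1; all invariant factors of ∂_1 are 1 so no torsion. So H_0 = Z.
rank ∂_1 = 4, rank ∂_2 = 0 ⇒ b_1 = 5 − 4 − 0 = 1. So H_1 = Z.

H_0 ≅ Z,  H_1 ≅ Z.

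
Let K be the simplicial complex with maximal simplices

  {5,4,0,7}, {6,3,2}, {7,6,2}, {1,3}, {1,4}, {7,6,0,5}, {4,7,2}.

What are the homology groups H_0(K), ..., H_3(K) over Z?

Take the total order 0 < 1 < 2 < 3 < 4 < 5 < 6 < 7 on the vertex set. Then K (dimension 3) consists of the simplices:

  0-simplices (8): [0], [1], [2], [3], [4], [5], [6], [7]
  1-simplices (16): [0,4], [0,5], [0,6], [0,7], [1,3], [1,4], [2,3], [2,4], [2,6], [2,7], [3,6], [4,5], [4,7], [5,6], [5,7], [6,7]
  2-simplices (10): [0,4,5], [0,4,7], [0,5,6], [0,5,7], [0,6,7], [2,3,6], [2,4,7], [2,6,7], [4,5,7], [5,6,7]
  3-simplices (2): [0,4,5,7], [0,5,6,7]

giving chain groups C_0 ≅ Z^8, C_1 ≅ Z^16, C_2 ≅ Z^10, C_3 ≅ Z^2.

Boundary ∂_1: C_1 → C_0 maps an edge to its endpoints' difference, ∂[p,q] = q − p. For instance
  ∂[0,6] = [6] − [0].
The 8×16 boundary matrix has rank 7 and Smith normal form diag(1,1,1,1,1,1,1).

The boundary map ∂_2: C_2 → C_1 sends each 2-simplex [p,q,r] to [q,r] − [p,r] + [p,q]. For instance
  ∂[2,4,7] = [4,7] − [2,7] + [2,4],
  ∂[4,5,7] = [5,7] − [4,7] + [4,5].
This gives a 16×10 integer matrix of rank 8; reducing to Smith normal form yields diagonal entries (1,1,1,1,1,1,1,1).

∂_3: C_3 → C_2 sends each 3-simplex σ to the alternating sum Σ_i (−1)^i (σ with its i-th vertex removed). For instance
  ∂[0,4,5,7] = [4,5,7] − [0,5,7] + [0,4,7] − [0,4,5],
  ∂[0,5,6,7] = [5,6,7] − [0,6,7] + [0,5,7] − [0,5,6].
This gives a 10×2 integer matrix of rank 2; reducing to Smith normal form yields diagonal entries (1,1).

Reading off H_k = ker ∂_k / im ∂_{k+1}:

  H_0: rank C_0 − rank ∂_1 = 8 − 7 = 1, and the invariant factors of ∂_1 are all 1, so H_0 = Z.
  H_1: rank ker ∂_1 − rank ∂_2 = (16 − 7) − 8 = 1, and the invariant factors of ∂_2 are all 1, so H_1 = Z.
  H_2: rank ker ∂_2 − rank ∂_3 = (10 − 8) − 2 = 0, and the invariant factors of ∂_3 are all 1, so H_2 = 0.
  H_3: rank ker ∂_3 − rank ∂_4 = (2 − 2) − 0 = 0, and there is no ∂_4, so H_3 = 0.

H_0 = Z,  H_1 = Z,  H_2 = 0,  H_3 = 0.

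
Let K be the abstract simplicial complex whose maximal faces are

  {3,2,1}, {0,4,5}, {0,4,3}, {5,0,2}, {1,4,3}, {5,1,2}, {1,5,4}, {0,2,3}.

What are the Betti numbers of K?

b_0 = 1, b_1 = 0, b_2 = 1.

Take the total order 0 < 1 < 2 < 3 < 4 < 5 on the vertex set. Then K (dimension 2) consists of the simplices:

  0-simplices (6): [0], [1], [2], [3], [4], [5]
  1-simplices (12): [0,2], [0,3], [0,4], [0,5], [1,2], [1,3], [1,4], [1,5], [2,3], [2,5], [3,4], [4,5]
  2-simplices (8): [0,2,3], [0,2,5], [0,3,4], [0,4,5], [1,2,3], [1,2,5], [1,3,4], [1,4,5]

so the chain groups are C_0 ≅ Z^6, C_1 ≅ Z^12, C_2 ≅ Z^8.

∂_1: C_1 → C_0 maps an edge to its endpoints' difference, ∂[p,q] = q − p. For instance
  ∂[0,3] = [3] − [0].
The resulting 6×12 matrix has rank 5, and its Smith normal form has invariant factors (1,1,1,1,1).

∂_2: C_2 → C_1 sends each 2-simplex [p,q,r] to [q,r] − [p,r] + [p,q]. For instance
  ∂[0,4,5] = [4,5] − [0,5] + [0,4],
  ∂[1,4,5] = [4,5] − [1,5] + [1,4].
This gives a 12×8 integer matrix of rank 7; reducing to Smith normal form yields diagonal entries (1,1,1,1,1,1,1).

Computing H_k = (kernel of ∂_k) / (image of ∂_{k+1}):

  H_0: rank C_0 − rank ∂_1 = 6 − 5 = 1, and the invariant factors of ∂_1 are all 1, so H_0 ≅ Z.
  H_1: rank ker ∂_1 − rank ∂_2 = (12 − 5) − 7 = 0, and the invariant factors of ∂_2 are all 1, so H_1 ≅ 0.
  H_2: rank ker ∂_2 − rank ∂_3 = (8 − 7) − 0 = 1, and there is no ∂_3, so H_2 ≅ Z.

As a check, the Euler characteristic is 6 − 12 + 8 = 2, which agrees with 1 − 0 + 1 = 2.

Hence the Betti numbers are b_0 = 1, b_1 = 0, b_2 = 1.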